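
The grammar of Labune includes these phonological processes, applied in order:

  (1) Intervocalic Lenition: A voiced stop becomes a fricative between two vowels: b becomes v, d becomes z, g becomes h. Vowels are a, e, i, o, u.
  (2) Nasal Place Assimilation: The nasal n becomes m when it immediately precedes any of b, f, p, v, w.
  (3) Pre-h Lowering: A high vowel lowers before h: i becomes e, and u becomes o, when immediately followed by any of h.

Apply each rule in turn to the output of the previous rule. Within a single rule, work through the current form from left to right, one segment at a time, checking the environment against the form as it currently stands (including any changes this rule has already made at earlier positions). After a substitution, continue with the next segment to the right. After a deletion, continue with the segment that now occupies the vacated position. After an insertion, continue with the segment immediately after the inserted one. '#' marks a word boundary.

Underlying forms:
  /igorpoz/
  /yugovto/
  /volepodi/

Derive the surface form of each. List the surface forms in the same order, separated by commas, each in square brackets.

[ehorpoz], [yohovto], [volepozi]

/igorpoz/:
  (1) Intervocalic Lenition: [igorpoz] → [ihorpoz]
  (2) Nasal Place Assimilation: no change — [ihorpoz]
  (3) Pre-h Lowering: [ihorpoz] → [ehorpoz]
/yugovto/:
  (1) Intervocalic Lenition: [yugovto] → [yuhovto]
  (2) Nasal Place Assimilation: no change — [yuhovto]
  (3) Pre-h Lowering: [yuhovto] → [yohovto]
/volepodi/:
  (1) Intervocalic Lenition: [volepodi] → [volepozi]
  (2) Nasal Place Assimilation: no change — [volepozi]
  (3) Pre-h Lowering: no change — [volepozi]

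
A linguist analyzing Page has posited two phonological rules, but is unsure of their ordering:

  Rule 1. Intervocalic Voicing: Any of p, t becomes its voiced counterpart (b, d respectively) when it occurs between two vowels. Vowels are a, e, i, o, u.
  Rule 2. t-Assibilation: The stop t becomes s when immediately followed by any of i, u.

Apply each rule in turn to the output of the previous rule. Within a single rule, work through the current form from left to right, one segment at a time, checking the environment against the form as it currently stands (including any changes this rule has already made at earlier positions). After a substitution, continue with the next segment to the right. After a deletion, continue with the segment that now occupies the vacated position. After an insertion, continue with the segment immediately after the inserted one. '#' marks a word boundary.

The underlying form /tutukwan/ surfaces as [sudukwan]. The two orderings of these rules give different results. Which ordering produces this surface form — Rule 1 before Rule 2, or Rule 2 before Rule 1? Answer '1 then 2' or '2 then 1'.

Order 1 then 2:
  1 Intervocalic Voicing: [tutukwan] → [tudukwan]
  2 t-Assibilation: [tudukwan] → [sudukwan]
  result: [sudukwan]
Order 2 then 1:
  2 t-Assibilation: [tutukwan] → [susukwan]
  1 Intervocalic Voicing: no change — [susukwan]
  result: [susukwan]

1 then 2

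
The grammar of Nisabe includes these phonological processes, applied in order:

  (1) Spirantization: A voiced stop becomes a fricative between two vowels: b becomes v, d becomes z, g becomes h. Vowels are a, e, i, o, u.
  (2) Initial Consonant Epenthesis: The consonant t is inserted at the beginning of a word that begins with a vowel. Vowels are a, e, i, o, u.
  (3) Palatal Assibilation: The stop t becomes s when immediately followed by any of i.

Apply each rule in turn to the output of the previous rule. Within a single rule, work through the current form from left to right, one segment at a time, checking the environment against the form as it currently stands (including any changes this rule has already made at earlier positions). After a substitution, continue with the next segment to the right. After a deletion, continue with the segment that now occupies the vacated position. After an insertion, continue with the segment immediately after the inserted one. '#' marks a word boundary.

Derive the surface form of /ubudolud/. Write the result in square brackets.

(1) Spirantization: [ubudolud] → [uvuzolud]
(2) Initial Consonant Epenthesis: [uvuzolud] → [tuvuzolud]
(3) Palatal Assibilation: no change — [tuvuzolud]

[tuvuzolud]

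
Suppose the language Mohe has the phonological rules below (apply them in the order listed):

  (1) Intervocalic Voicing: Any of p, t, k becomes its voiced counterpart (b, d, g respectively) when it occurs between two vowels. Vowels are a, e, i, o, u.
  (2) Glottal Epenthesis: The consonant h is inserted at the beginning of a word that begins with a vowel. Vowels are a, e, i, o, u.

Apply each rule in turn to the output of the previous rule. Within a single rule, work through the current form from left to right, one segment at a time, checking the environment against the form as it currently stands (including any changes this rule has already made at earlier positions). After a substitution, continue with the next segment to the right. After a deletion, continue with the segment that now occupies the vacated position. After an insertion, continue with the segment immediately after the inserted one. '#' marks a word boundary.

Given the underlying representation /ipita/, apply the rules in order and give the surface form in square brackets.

(1) Intervocalic Voicing: [ipita] → [ibida]
(2) Glottal Epenthesis: [ibida] → [hibida]

[hibida]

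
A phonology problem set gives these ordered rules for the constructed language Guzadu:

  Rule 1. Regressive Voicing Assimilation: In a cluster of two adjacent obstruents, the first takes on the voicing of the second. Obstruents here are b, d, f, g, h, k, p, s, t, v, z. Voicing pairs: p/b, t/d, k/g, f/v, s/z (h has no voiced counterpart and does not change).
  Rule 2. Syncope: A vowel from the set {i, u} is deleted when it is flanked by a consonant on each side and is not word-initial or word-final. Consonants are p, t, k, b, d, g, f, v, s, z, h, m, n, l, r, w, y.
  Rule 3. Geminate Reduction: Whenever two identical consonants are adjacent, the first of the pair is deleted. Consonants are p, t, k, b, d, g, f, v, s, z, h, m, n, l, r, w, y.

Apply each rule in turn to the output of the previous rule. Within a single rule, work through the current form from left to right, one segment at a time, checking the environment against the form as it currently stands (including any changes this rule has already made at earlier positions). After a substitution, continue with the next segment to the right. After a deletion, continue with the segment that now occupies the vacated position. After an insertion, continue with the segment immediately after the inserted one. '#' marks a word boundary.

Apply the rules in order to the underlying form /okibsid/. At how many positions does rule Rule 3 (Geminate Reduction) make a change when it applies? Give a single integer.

Rule 1 Regressive Voicing Assimilation: [okibsid] → [okipsid]
Rule 2 Syncope: [okipsid] → [okpsd]
Rule 3 Geminate Reduction: no change — [okpsd]
Rule Rule 3 changed 0 position(s).

0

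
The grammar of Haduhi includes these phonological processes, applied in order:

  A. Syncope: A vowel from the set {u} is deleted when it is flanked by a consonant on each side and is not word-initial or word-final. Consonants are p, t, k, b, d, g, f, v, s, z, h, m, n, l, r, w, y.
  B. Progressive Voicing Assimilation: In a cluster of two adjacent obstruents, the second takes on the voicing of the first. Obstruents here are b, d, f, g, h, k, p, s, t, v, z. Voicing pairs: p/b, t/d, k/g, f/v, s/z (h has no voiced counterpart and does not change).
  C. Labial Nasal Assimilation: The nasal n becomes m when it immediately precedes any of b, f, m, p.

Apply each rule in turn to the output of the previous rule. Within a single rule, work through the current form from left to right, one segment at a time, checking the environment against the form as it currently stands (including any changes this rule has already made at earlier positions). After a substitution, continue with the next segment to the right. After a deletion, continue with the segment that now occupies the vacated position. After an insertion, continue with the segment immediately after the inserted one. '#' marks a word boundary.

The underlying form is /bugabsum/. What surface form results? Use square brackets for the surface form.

A Syncope: [bugabsum] → [bgabsm]
B Progressive Voicing Assimilation: [bgabsm] → [bgabzm]
C Labial Nasal Assimilation: no change — [bgabzm]

[bgabzm]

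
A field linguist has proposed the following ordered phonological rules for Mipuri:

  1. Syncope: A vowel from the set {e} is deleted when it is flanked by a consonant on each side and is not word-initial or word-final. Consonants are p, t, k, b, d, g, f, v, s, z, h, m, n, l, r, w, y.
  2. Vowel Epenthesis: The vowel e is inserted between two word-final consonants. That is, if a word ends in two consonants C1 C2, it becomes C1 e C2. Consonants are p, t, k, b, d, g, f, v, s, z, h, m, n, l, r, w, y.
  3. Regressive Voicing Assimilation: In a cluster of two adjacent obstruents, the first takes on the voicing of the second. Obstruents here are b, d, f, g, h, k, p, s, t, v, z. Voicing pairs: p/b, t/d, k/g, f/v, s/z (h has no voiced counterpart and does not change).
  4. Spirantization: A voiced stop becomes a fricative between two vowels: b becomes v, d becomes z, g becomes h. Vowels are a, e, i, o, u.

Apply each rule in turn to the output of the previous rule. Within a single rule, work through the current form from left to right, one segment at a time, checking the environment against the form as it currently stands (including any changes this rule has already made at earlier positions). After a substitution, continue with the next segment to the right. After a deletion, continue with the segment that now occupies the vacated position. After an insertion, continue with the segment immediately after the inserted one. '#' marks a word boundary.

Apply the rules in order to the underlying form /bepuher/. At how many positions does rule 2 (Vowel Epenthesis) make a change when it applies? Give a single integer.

1 Syncope: [bepuher] → [bpuhr]
2 Vowel Epenthesis: [bpuhr] → [bpuher]
3 Regressive Voicing Assimilation: [bpuher] → [ppuher]
4 Spirantization: no change — [ppuher]
Rule 2 changed 1 position(s).

1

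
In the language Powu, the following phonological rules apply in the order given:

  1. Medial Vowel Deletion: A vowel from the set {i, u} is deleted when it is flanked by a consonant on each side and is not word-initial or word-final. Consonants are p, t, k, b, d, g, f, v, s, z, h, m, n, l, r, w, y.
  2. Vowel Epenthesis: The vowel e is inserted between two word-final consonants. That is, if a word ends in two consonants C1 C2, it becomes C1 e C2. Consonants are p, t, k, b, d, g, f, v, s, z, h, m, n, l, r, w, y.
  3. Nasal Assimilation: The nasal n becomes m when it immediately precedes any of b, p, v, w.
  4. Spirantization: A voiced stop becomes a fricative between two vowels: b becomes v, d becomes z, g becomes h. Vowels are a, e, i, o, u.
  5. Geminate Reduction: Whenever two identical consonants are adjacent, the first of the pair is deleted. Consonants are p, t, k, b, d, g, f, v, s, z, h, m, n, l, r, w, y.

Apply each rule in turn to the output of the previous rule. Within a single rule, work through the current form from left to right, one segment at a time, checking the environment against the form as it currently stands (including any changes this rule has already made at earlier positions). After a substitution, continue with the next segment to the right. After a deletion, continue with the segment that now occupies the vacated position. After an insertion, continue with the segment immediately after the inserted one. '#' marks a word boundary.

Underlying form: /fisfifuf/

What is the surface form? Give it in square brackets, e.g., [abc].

[fsfef]

1 Medial Vowel Deletion: [fisfifuf] → [fsfff]
2 Vowel Epenthesis: [fsfff] → [fsffef]
3 Nasal Assimilation: no change — [fsffef]
4 Spirantization: no change — [fsffef]
5 Geminate Reduction: [fsffef] → [fsfef]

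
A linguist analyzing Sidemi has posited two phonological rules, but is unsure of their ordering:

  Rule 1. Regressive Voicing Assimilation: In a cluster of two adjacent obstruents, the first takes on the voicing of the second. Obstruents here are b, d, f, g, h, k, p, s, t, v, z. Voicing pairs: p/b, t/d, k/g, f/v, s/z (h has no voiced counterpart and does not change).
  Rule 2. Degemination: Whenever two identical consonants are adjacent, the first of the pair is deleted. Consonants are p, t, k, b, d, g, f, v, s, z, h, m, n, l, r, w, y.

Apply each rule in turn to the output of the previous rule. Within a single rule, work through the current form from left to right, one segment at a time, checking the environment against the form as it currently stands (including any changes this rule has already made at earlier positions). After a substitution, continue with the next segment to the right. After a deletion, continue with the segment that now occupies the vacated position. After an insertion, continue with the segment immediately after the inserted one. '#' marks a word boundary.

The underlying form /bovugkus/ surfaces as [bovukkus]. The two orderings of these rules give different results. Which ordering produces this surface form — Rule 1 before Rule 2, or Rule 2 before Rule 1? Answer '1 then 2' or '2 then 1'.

Order 1 then 2:
  1 Regressive Voicing Assimilation: [bovugkus] → [bovukkus]
  2 Degemination: [bovukkus] → [bovukus]
  result: [bovukus]
Order 2 then 1:
  2 Degemination: no change — [bovugkus]
  1 Regressive Voicing Assimilation: [bovugkus] → [bovukkus]
  result: [bovukkus]

2 then 1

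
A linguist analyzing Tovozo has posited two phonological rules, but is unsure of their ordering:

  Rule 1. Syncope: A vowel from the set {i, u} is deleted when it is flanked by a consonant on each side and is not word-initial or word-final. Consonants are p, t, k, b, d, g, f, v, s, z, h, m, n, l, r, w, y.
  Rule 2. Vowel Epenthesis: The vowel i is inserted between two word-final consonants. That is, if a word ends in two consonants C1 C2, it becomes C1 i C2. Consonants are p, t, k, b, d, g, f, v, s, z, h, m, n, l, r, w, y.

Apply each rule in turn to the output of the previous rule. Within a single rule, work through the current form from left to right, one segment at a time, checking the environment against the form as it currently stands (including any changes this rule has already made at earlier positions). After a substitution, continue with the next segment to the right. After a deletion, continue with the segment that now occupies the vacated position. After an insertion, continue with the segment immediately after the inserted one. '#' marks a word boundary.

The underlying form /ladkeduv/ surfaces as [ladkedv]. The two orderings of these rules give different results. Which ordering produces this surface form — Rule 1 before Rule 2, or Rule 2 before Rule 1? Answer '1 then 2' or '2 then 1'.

2 then 1

Order 1 then 2:
  1 Syncope: [ladkeduv] → [ladkedv]
  2 Vowel Epenthesis: [ladkedv] → [ladkediv]
  result: [ladkediv]
Order 2 then 1:
  2 Vowel Epenthesis: no change — [ladkeduv]
  1 Syncope: [ladkeduv] → [ladkedv]
  result: [ladkedv]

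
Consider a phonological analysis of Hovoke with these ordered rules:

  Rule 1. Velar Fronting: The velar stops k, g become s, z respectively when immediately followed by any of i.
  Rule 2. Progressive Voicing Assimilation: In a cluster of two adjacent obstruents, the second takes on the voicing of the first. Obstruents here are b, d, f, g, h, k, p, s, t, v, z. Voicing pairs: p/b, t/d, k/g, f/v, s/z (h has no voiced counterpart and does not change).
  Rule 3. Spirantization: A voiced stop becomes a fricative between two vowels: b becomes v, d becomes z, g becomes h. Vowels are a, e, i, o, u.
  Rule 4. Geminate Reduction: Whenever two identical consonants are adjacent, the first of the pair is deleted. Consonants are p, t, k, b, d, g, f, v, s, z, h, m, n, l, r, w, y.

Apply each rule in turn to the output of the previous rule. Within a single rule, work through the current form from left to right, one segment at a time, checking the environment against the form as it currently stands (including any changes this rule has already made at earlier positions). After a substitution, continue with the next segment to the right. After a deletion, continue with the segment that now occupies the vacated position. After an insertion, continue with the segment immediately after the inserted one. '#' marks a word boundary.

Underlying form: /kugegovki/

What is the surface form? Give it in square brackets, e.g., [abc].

[kuhehovzi]

Rule 1 Velar Fronting: [kugegovki] → [kugegovsi]
Rule 2 Progressive Voicing Assimilation: [kugegovsi] → [kugegovzi]
Rule 3 Spirantization: [kugegovzi] → [kuhehovzi]
Rule 4 Geminate Reduction: no change — [kuhehovzi]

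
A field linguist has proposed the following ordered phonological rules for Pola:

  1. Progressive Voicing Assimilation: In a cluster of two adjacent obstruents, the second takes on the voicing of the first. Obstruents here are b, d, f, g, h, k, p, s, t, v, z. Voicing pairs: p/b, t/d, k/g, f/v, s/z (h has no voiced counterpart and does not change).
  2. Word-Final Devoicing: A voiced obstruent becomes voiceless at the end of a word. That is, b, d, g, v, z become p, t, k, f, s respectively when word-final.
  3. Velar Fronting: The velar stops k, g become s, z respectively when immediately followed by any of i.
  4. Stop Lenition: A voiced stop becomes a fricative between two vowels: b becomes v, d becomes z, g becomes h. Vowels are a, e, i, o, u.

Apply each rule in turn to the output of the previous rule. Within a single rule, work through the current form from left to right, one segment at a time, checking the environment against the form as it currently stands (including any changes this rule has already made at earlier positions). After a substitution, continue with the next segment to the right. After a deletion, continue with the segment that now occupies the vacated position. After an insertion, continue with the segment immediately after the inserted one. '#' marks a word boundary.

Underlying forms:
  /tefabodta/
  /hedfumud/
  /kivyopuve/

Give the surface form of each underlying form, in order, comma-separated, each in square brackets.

[tefavodda], [hedvumut], [sivyopuve]

/tefabodta/:
  1 Progressive Voicing Assimilation: [tefabodta] → [tefabodda]
  2 Word-Final Devoicing: no change — [tefabodda]
  3 Velar Fronting: no change — [tefabodda]
  4 Stop Lenition: [tefabodda] → [tefavodda]
/hedfumud/:
  1 Progressive Voicing Assimilation: [hedfumud] → [hedvumud]
  2 Word-Final Devoicing: [hedvumud] → [hedvumut]
  3 Velar Fronting: no change — [hedvumut]
  4 Stop Lenition: no change — [hedvumut]
/kivyopuve/:
  1 Progressive Voicing Assimilation: no change — [kivyopuve]
  2 Word-Final Devoicing: no change — [kivyopuve]
  3 Velar Fronting: [kivyopuve] → [sivyopuve]
  4 Stop Lenition: no change — [sivyopuve]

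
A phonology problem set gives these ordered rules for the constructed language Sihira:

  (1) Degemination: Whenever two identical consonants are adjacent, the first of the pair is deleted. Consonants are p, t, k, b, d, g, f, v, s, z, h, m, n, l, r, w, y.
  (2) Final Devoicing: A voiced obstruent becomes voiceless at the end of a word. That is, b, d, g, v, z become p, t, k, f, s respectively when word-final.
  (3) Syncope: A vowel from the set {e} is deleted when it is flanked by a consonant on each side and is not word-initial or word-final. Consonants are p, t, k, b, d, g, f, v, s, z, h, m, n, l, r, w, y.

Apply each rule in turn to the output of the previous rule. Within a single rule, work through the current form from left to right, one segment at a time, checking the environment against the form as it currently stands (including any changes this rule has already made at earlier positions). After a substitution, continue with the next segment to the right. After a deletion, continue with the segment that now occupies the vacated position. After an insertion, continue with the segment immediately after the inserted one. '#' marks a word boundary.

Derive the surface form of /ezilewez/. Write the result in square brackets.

[ezilws]

(1) Degemination: no change — [ezilewez]
(2) Final Devoicing: [ezilewez] → [ezilewes]
(3) Syncope: [ezilewes] → [ezilws]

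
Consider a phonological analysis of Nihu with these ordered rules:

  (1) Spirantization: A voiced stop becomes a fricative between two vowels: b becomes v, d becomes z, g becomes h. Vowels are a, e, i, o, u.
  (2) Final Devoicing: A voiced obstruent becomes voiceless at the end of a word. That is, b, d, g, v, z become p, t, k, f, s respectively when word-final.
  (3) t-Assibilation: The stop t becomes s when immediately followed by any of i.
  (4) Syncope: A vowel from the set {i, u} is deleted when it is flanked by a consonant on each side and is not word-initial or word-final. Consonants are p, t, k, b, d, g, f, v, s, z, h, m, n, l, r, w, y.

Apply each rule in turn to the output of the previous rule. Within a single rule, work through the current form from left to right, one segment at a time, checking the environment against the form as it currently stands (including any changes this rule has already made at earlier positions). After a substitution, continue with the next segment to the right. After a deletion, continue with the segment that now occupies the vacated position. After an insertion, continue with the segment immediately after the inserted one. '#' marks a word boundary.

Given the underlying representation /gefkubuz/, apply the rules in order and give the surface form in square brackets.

[gefkvs]

(1) Spirantization: [gefkubuz] → [gefkuvuz]
(2) Final Devoicing: [gefkuvuz] → [gefkuvus]
(3) t-Assibilation: no change — [gefkuvus]
(4) Syncope: [gefkuvus] → [gefkvs]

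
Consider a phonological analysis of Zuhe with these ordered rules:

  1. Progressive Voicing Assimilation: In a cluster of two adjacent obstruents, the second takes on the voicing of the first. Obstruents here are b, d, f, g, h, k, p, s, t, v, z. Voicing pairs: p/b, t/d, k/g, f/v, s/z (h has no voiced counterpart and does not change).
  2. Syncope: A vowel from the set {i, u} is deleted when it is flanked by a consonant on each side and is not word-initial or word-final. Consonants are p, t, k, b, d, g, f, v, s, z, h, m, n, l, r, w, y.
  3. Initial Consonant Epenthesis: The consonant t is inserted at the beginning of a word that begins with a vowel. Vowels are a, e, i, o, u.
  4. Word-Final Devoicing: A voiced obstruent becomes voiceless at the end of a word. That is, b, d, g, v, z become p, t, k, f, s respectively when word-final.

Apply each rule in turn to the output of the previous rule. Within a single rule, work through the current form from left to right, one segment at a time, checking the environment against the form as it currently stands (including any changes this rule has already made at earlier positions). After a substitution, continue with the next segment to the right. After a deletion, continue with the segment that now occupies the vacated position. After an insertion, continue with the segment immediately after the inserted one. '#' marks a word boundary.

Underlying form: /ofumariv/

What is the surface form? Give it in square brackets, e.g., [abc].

[tofmarf]

1 Progressive Voicing Assimilation: no change — [ofumariv]
2 Syncope: [ofumariv] → [ofmarv]
3 Initial Consonant Epenthesis: [ofmarv] → [tofmarv]
4 Word-Final Devoicing: [tofmarv] → [tofmarf]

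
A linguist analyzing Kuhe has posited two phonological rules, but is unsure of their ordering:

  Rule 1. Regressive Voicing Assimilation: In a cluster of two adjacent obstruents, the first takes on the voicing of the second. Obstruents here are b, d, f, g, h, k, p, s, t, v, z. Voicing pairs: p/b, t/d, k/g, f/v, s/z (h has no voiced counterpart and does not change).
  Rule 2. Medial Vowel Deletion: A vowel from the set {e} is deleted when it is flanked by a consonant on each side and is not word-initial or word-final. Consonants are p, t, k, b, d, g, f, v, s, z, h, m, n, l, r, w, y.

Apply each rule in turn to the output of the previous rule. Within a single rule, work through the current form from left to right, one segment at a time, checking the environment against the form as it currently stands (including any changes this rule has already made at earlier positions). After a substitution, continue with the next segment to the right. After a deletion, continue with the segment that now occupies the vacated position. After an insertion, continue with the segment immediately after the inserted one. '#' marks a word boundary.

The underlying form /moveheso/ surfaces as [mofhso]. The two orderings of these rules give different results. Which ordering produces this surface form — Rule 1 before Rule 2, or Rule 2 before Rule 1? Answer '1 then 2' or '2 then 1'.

2 then 1

Order 1 then 2:
  1 Regressive Voicing Assimilation: no change — [moveheso]
  2 Medial Vowel Deletion: [moveheso] → [movhso]
  result: [movhso]
Order 2 then 1:
  2 Medial Vowel Deletion: [moveheso] → [movhso]
  1 Regressive Voicing Assimilation: [movhso] → [mofhso]
  result: [mofhso]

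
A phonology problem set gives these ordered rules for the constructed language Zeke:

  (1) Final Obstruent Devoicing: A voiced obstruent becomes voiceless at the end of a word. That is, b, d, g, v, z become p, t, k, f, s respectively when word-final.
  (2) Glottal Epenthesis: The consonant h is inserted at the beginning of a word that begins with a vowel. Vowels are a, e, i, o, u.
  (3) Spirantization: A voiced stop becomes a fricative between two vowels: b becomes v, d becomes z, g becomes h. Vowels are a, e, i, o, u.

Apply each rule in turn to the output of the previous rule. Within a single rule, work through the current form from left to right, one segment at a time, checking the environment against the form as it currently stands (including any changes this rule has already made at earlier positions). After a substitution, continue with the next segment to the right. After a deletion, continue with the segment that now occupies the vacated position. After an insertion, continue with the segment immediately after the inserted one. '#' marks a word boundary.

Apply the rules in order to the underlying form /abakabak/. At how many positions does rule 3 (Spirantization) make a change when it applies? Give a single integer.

(1) Final Obstruent Devoicing: no change — [abakabak]
(2) Glottal Epenthesis: [abakabak] → [habakabak]
(3) Spirantization: [habakabak] → [havakavak]
Rule 3 changed 2 position(s).

2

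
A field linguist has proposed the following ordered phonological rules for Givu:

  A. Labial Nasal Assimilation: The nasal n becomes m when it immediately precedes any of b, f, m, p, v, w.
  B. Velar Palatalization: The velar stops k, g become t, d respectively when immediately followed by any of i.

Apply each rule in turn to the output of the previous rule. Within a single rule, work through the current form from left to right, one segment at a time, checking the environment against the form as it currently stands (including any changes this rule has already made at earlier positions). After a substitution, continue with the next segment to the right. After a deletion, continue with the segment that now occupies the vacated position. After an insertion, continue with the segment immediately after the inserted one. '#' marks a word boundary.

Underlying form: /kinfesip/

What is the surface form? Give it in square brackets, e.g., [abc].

[timfesip]

A Labial Nasal Assimilation: [kinfesip] → [kimfesip]
B Velar Palatalization: [kimfesip] → [timfesip]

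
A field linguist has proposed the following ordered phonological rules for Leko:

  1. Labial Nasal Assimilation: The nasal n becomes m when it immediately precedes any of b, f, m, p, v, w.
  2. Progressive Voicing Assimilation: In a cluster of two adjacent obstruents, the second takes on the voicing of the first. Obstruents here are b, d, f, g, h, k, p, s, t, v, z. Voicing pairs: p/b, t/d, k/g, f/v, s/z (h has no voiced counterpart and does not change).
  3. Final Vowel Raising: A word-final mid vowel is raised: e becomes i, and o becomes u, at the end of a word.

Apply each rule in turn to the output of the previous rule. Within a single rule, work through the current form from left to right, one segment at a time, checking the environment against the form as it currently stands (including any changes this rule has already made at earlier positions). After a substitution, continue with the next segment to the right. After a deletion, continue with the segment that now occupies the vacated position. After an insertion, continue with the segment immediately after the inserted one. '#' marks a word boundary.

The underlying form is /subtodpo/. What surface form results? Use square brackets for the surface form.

[subdodbu]

1 Labial Nasal Assimilation: no change — [subtodpo]
2 Progressive Voicing Assimilation: [subtodpo] → [subdodbo]
3 Final Vowel Raising: [subdodbo] → [subdodbu]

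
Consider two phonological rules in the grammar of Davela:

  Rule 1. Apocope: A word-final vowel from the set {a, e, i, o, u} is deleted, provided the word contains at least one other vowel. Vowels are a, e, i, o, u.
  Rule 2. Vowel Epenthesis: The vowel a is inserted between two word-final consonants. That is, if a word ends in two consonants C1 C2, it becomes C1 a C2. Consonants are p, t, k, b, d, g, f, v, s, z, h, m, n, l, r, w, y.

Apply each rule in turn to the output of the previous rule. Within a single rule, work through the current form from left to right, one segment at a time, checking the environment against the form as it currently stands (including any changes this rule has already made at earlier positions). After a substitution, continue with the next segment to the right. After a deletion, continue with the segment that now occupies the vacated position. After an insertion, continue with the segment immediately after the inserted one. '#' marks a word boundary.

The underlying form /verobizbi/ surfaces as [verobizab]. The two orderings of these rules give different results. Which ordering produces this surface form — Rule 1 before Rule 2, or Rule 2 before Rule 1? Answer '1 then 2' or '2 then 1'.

Order 1 then 2:
  1 Apocope: [verobizbi] → [verobizb]
  2 Vowel Epenthesis: [verobizb] → [verobizab]
  result: [verobizab]
Order 2 then 1:
  2 Vowel Epenthesis: no change — [verobizbi]
  1 Apocope: [verobizbi] → [verobizb]
  result: [verobizb]

1 then 2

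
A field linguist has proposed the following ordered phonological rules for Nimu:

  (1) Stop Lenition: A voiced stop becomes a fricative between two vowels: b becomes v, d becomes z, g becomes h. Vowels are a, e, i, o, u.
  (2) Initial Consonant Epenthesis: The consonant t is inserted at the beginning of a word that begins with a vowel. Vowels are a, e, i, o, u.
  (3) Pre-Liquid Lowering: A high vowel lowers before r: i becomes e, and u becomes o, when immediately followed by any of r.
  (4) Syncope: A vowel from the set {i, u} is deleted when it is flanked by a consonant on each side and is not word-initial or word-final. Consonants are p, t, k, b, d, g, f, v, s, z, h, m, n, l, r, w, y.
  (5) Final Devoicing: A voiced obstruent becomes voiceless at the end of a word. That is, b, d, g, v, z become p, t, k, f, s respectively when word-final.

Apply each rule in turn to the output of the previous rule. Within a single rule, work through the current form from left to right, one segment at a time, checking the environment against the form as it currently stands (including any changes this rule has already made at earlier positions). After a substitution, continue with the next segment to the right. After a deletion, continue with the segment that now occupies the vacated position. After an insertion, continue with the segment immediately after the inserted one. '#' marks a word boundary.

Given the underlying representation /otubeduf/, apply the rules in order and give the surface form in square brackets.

[totvezf]

(1) Stop Lenition: [otubeduf] → [otuvezuf]
(2) Initial Consonant Epenthesis: [otuvezuf] → [totuvezuf]
(3) Pre-Liquid Lowering: no change — [totuvezuf]
(4) Syncope: [totuvezuf] → [totvezf]
(5) Final Devoicing: no change — [totvezf]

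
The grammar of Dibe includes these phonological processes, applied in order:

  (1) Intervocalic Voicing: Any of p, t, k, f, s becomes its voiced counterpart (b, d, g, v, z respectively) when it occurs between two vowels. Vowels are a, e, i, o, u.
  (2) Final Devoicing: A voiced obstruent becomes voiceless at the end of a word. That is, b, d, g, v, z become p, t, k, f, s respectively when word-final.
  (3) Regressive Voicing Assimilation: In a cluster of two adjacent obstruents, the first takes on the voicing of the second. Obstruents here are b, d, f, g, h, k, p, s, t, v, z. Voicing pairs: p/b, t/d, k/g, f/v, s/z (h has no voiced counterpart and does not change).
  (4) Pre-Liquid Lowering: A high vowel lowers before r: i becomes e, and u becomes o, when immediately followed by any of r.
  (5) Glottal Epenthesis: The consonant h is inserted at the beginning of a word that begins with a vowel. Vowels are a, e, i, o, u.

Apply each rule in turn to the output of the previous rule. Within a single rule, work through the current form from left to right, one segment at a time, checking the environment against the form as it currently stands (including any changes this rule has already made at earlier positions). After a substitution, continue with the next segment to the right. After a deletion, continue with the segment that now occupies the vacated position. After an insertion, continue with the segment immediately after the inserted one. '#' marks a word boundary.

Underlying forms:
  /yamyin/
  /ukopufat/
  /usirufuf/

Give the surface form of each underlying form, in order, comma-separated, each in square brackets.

[yamyin], [hugobuvat], [huzeruvuf]

/yamyin/:
  (1) Intervocalic Voicing: no change — [yamyin]
  (2) Final Devoicing: no change — [yamyin]
  (3) Regressive Voicing Assimilation: no change — [yamyin]
  (4) Pre-Liquid Lowering: no change — [yamyin]
  (5) Glottal Epenthesis: no change — [yamyin]
/ukopufat/:
  (1) Intervocalic Voicing: [ukopufat] → [ugobuvat]
  (2) Final Devoicing: no change — [ugobuvat]
  (3) Regressive Voicing Assimilation: no change — [ugobuvat]
  (4) Pre-Liquid Lowering: no change — [ugobuvat]
  (5) Glottal Epenthesis: [ugobuvat] → [hugobuvat]
/usirufuf/:
  (1) Intervocalic Voicing: [usirufuf] → [uziruvuf]
  (2) Final Devoicing: no change — [uziruvuf]
  (3) Regressive Voicing Assimilation: no change — [uziruvuf]
  (4) Pre-Liquid Lowering: [uziruvuf] → [uzeruvuf]
  (5) Glottal Epenthesis: [uzeruvuf] → [huzeruvuf]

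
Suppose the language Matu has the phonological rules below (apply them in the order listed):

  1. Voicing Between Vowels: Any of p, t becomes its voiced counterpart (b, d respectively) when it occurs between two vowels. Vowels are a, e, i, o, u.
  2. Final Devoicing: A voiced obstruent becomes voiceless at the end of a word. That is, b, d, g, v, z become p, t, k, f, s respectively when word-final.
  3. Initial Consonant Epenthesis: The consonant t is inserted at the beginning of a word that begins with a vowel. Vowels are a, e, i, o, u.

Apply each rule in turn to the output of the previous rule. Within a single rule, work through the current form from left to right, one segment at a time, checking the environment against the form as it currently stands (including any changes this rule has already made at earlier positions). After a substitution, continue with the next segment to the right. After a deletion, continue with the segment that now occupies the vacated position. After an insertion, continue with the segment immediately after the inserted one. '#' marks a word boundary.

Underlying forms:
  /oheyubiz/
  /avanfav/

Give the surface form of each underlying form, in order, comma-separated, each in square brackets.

/oheyubiz/:
  1 Voicing Between Vowels: no change — [oheyubiz]
  2 Final Devoicing: [oheyubiz] → [oheyubis]
  3 Initial Consonant Epenthesis: [oheyubis] → [toheyubis]
/avanfav/:
  1 Voicing Between Vowels: no change — [avanfav]
  2 Final Devoicing: [avanfav] → [avanfaf]
  3 Initial Consonant Epenthesis: [avanfaf] → [tavanfaf]

[toheyubis], [tavanfaf]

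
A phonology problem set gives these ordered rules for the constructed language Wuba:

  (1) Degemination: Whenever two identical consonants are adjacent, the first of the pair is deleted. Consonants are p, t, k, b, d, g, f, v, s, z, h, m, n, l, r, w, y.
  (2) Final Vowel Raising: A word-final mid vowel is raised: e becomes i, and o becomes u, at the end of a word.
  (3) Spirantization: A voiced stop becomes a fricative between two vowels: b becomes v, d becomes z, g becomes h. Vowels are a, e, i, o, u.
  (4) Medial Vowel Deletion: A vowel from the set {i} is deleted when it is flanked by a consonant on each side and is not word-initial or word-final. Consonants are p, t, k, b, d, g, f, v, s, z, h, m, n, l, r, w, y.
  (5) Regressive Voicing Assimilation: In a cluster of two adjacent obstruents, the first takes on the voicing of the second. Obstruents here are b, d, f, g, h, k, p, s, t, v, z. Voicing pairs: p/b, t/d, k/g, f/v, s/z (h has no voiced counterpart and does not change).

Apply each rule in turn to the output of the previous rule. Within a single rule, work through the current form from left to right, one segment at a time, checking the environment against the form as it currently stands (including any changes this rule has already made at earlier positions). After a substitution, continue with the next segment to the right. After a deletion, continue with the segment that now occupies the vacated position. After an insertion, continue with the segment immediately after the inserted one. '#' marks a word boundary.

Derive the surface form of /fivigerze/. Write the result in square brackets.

[vfherzi]

(1) Degemination: no change — [fivigerze]
(2) Final Vowel Raising: [fivigerze] → [fivigerzi]
(3) Spirantization: [fivigerzi] → [fiviherzi]
(4) Medial Vowel Deletion: [fiviherzi] → [fvherzi]
(5) Regressive Voicing Assimilation: [fvherzi] → [vfherzi]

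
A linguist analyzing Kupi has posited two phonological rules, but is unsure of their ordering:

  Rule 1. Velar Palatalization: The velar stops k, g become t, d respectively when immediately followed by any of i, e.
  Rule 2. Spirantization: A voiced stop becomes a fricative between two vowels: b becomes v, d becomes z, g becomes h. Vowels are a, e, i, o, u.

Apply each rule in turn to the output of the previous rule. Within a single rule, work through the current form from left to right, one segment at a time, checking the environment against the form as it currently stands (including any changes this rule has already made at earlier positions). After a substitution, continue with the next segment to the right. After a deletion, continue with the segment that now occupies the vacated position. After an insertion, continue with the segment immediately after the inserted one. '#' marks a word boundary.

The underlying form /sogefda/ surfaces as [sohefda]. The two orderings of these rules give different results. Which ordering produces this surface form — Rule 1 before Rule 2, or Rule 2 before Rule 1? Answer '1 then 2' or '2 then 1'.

Order 1 then 2:
  1 Velar Palatalization: [sogefda] → [sodefda]
  2 Spirantization: [sodefda] → [sozefda]
  result: [sozefda]
Order 2 then 1:
  2 Spirantization: [sogefda] → [sohefda]
  1 Velar Palatalization: no change — [sohefda]
  result: [sohefda]

2 then 1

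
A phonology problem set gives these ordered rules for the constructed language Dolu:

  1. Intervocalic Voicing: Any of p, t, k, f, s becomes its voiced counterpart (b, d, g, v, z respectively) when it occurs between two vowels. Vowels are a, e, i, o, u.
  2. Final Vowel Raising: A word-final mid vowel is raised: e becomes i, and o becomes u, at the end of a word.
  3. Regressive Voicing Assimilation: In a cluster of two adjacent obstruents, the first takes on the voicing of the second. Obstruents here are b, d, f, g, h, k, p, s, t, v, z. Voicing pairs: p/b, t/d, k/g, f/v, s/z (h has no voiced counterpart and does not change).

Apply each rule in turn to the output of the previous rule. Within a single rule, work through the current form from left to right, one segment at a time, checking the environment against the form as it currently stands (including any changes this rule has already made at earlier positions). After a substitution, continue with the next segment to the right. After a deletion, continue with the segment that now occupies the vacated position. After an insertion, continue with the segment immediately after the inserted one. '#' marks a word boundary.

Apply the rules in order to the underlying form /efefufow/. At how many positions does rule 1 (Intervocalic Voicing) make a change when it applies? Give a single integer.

3

1 Intervocalic Voicing: [efefufow] → [evevuvow]
2 Final Vowel Raising: no change — [evevuvow]
3 Regressive Voicing Assimilation: no change — [evevuvow]
Rule 1 changed 3 position(s).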